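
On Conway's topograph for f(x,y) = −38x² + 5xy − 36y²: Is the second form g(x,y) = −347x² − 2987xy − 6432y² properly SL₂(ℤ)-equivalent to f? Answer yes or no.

D₁ = -5447, D₂ = -5447
f is negative-definite; reduce −f:
−f: flip: (38,-5,36)→(36,5,38)
−f: reduced (well bottom): (36,5,38) with a≤c, −a<b≤a
flip sign back: reduced form of f is (-36,-5,-38)
g is negative-definite; reduce −g:
−g: translate: b→211 (≡2987 mod 694), so (347,2987,6432)→(347,211,36)
−g: flip: (347,211,36)→(36,-211,347)
−g: translate: b→5 (≡-211 mod 72), so (36,-211,347)→(36,5,38)
−g: reduced (well bottom): (36,5,38) with a≤c, −a<b≤a
flip sign back: reduced form of g is (-36,-5,-38)
reduced forms (-36, -5, -38) vs (-36, -5, -38) ⇒ equivalent

yes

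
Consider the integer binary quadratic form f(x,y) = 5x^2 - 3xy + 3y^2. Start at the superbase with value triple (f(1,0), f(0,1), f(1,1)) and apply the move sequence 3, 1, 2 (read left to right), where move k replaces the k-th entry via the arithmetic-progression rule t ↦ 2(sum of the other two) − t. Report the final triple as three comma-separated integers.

start (5,3,5) = (f(1,0),f(0,1),f(1,1))
replace slot 3: 2·(5+3) − 5 = 11 → (5,3,11)
replace slot 1: 2·(3+11) − 5 = 23 → (23,3,11)
replace slot 2: 2·(23+11) − 3 = 65 → (23,65,11)

23,65,11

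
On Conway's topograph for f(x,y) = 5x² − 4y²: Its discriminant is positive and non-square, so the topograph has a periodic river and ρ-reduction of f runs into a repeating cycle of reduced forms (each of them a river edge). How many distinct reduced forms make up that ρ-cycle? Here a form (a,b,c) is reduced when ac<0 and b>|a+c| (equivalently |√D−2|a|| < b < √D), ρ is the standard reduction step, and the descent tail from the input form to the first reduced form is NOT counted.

D = 80, ⌊√D⌋ = 8
descent: ρ → (-4,8,1)  [lands on river]
river: ρ → (1,8,-4)
ρ-cycle length = 2 (tail of 1 descent step not counted)

2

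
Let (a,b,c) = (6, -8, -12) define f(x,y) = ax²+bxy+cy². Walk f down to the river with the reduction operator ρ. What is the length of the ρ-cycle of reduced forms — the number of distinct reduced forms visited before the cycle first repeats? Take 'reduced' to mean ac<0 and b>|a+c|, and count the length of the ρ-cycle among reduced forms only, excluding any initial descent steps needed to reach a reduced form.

D = 352, ⌊√D⌋ = 18
descent: ρ → (-12,8,6)  [lands on river]
river: ρ → (6,16,-4)
river: ρ → (-4,16,6)
river: ρ → (6,8,-12)
river: ρ → (-12,16,2)
river: ρ → (2,16,-12)
ρ-cycle length = 6 (tail of 1 descent step not counted)

6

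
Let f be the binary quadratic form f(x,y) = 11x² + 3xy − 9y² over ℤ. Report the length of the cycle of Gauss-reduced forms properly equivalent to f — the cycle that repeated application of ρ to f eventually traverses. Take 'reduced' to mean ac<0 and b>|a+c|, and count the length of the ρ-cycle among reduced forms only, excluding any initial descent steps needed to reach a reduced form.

D = 405, ⌊√D⌋ = 20
river: ρ → (-9,15,5)
river: ρ → (5,15,-9)
river: ρ → (-9,3,11)
river: ρ → (11,19,-1)
river: ρ → (-1,19,11)
river: ρ → (11,3,-9)
ρ-cycle length = 6 (tail of 0 descent steps not counted)

6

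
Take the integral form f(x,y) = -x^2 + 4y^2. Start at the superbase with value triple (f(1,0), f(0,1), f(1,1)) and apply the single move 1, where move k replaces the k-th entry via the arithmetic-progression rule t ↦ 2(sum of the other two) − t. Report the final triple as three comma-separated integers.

start (-1,4,3) = (f(1,0),f(0,1),f(1,1))
replace slot 1: 2·(4+3) − (-1) = 15 → (15,4,3)

15,4,3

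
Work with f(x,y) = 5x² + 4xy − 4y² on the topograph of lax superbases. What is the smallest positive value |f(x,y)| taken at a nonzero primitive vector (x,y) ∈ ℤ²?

river: ρ → (-4,4,5)
river: ρ → (5,6,-3)
river: ρ → (-3,6,5)
river: ρ → (5,4,-4)
closes: descent 0, river 4
min |a| on river = 3

3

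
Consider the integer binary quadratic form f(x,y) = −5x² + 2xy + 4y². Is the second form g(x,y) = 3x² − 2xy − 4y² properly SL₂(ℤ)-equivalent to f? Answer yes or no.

D₁ = 84, D₂ = 52
discriminants differ ⇒ not SL₂(ℤ)-equivalent

no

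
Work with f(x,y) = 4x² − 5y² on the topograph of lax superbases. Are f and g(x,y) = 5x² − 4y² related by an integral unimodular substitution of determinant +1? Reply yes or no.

D₁ = 80, D₂ = 80
river cycle of f (length 2): (4, 8, -1), (-1, 8, 4)
river cycle of g (length 2): (-4, 8, 1), (1, 8, -4)
cycles differ ⇒ inequivalent

no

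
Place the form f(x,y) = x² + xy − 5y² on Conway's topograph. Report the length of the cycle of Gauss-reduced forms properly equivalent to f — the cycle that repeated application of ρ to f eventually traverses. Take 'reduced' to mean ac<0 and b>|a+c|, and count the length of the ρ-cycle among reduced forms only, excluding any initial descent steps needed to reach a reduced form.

D = 21, ⌊√D⌋ = 4
descent: ρ → (-5,-1,1)
descent: ρ → (1,3,-3)  [lands on river]
river: ρ → (-3,3,1)
ρ-cycle length = 2 (tail of 2 descent steps not counted)

2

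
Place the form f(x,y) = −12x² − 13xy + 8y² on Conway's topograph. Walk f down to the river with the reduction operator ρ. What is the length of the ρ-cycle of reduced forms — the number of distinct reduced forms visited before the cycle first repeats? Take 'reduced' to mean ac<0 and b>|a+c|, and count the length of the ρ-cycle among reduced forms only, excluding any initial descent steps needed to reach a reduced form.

D = 553, ⌊√D⌋ = 23
descent: ρ → (8,13,-12)  [lands on river]
river: ρ → (-12,11,9)
river: ρ → (9,7,-14)
river: ρ → (-14,21,2)
river: ρ → (2,23,-3)
river: ρ → (-3,19,16)
river: ρ → (16,13,-6)
river: ρ → (-6,23,1)
river: ρ → (1,23,-6)
river: ρ → (-6,13,16)
river: ρ → (16,19,-3)
river: ρ → (-3,23,2)
river: ρ → (2,21,-14)
river: ρ → (-14,7,9)
river: ρ → (9,11,-12)
river: ρ → (-12,13,8)
river: ρ → (8,19,-6)
river: ρ → (-6,17,11)
river: ρ → (11,5,-12)
river: ρ → (-12,19,4)
river: ρ → (4,21,-7)
river: ρ → (-7,21,4)
river: ρ → (4,19,-12)
river: ρ → (-12,5,11)
river: ρ → (11,17,-6)
river: ρ → (-6,19,8)
ρ-cycle length = 26 (tail of 1 descent step not counted)

26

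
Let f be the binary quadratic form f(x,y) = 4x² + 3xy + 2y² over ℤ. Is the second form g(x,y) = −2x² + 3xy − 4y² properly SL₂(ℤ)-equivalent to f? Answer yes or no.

D₁ = -23, D₂ = -23
f: flip: (4,3,2)→(2,-3,4)
f: translate: b→1 (≡-3 mod 4), so (2,-3,4)→(2,1,3)
f: reduced (well bottom): (2,1,3) with a≤c, −a<b≤a
g is negative-definite; reduce −g:
−g: translate: b→1 (≡-3 mod 4), so (2,-3,4)→(2,1,3)
−g: reduced (well bottom): (2,1,3) with a≤c, −a<b≤a
flip sign back: reduced form of g is (-2,-1,-3)
reduced forms (2, 1, 3) vs (-2, -1, -3) ⇒ inequivalent

no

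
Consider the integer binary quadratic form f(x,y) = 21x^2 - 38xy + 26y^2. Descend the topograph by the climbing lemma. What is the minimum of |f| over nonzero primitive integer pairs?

translate: b→4 (≡-38 mod 42), so (21,-38,26)→(21,4,9)
flip: (21,4,9)→(9,-4,21)
reduced (well bottom): (9,-4,21) with a≤c, −a<b≤a
well minimum = a = 9

9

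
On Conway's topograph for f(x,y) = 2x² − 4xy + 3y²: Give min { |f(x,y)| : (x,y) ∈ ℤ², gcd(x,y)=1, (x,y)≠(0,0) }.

translate: b→0 (≡-4 mod 4), so (2,-4,3)→(2,0,1)
flip: (2,0,1)→(1,0,2)
reduced (well bottom): (1,0,2) with a≤c, −a<b≤a
well minimum = a = 1

1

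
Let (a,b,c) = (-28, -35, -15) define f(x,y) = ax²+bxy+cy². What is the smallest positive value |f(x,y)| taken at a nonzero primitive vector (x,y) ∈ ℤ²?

translate: b→-21 (≡35 mod 56), so (28,35,15)→(28,-21,8)
flip: (28,-21,8)→(8,21,28)
translate: b→5 (≡21 mod 16), so (8,21,28)→(8,5,15)
reduced (well bottom): (8,5,15) with a≤c, −a<b≤a
well minimum |f| = |-8| = 8 (negative-definite)

8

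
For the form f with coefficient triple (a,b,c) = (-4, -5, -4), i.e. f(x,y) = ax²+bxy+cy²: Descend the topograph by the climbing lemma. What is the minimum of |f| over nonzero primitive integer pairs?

translate: b→-3 (≡5 mod 8), so (4,5,4)→(4,-3,3)
flip: (4,-3,3)→(3,3,4)
reduced (well bottom): (3,3,4) with a≤c, −a<b≤a
well minimum |f| = |-3| = 3 (negative-definite)

3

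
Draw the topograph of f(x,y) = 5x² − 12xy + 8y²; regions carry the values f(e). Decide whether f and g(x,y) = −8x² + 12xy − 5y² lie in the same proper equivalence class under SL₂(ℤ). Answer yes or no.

D₁ = -16, D₂ = -16
f: translate: b→-2 (≡-12 mod 10), so (5,-12,8)→(5,-2,1)
f: flip: (5,-2,1)→(1,2,5)
f: translate: b→0 (≡2 mod 2), so (1,2,5)→(1,0,4)
f: reduced (well bottom): (1,0,4) with a≤c, −a<b≤a
g is negative-definite; reduce −g:
−g: translate: b→4 (≡-12 mod 16), so (8,-12,5)→(8,4,1)
−g: flip: (8,4,1)→(1,-4,8)
−g: translate: b→0 (≡-4 mod 2), so (1,-4,8)→(1,0,4)
−g: reduced (well bottom): (1,0,4) with a≤c, −a<b≤a
flip sign back: reduced form of g is (-1,0,-4)
reduced forms (1, 0, 4) vs (-1, 0, -4) ⇒ inequivalent

no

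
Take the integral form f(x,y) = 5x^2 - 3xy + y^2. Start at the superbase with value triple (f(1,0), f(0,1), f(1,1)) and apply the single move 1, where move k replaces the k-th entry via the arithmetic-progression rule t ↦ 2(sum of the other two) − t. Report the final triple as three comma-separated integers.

start (5,1,3) = (f(1,0),f(0,1),f(1,1))
replace slot 1: 2·(1+3) − 5 = 3 → (3,1,3)

3,1,3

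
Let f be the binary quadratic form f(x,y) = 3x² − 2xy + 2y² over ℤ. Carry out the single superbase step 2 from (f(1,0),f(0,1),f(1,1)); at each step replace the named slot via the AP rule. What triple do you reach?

start (3,2,3) = (f(1,0),f(0,1),f(1,1))
replace slot 2: 2·(3+3) − 2 = 10 → (3,10,3)

3,10,3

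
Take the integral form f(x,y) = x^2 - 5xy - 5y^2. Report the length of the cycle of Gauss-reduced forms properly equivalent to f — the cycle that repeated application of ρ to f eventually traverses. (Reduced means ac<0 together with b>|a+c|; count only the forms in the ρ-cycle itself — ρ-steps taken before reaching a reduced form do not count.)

D = 45, ⌊√D⌋ = 6
descent: ρ → (-5,5,1)  [lands on river]
river: ρ → (1,5,-5)
ρ-cycle length = 2 (tail of 1 descent step not counted)

2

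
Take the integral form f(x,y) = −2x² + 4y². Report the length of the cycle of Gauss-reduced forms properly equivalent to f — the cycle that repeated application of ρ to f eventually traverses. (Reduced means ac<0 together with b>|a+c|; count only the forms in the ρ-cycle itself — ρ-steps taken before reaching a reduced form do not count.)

D = 32, ⌊√D⌋ = 5
descent: ρ → (4,0,-2)
descent: ρ → (-2,4,2)  [lands on river]
river: ρ → (2,4,-2)
ρ-cycle length = 2 (tail of 2 descent steps not counted)

2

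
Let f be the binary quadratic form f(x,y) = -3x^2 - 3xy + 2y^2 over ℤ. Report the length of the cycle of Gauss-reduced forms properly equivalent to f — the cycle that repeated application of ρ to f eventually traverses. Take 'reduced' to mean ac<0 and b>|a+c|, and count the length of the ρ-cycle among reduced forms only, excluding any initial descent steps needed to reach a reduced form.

D = 33, ⌊√D⌋ = 5
descent: ρ → (2,3,-3)  [lands on river]
river: ρ → (-3,3,2)
river: ρ → (2,5,-1)
river: ρ → (-1,5,2)
ρ-cycle length = 4 (tail of 1 descent step not counted)

4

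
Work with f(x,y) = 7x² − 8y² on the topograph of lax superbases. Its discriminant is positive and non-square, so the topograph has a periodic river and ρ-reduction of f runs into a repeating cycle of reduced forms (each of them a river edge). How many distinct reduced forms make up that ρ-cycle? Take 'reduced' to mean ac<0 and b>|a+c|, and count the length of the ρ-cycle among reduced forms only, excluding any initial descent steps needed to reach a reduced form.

D = 224, ⌊√D⌋ = 14
descent: ρ → (-8,0,7)
descent: ρ → (7,14,-1)  [lands on river]
river: ρ → (-1,14,7)
ρ-cycle length = 2 (tail of 2 descent steps not counted)

2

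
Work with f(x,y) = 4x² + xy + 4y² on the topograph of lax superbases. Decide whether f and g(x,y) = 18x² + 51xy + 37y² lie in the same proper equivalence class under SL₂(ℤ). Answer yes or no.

D₁ = -63, D₂ = -63
f: reduced (well bottom): (4,1,4) with a≤c, −a<b≤a
g: translate: b→15 (≡51 mod 36), so (18,51,37)→(18,15,4)
g: flip: (18,15,4)→(4,-15,18)
g: translate: b→1 (≡-15 mod 8), so (4,-15,18)→(4,1,4)
g: reduced (well bottom): (4,1,4) with a≤c, −a<b≤a
reduced forms (4, 1, 4) vs (4, 1, 4) ⇒ equivalent

yes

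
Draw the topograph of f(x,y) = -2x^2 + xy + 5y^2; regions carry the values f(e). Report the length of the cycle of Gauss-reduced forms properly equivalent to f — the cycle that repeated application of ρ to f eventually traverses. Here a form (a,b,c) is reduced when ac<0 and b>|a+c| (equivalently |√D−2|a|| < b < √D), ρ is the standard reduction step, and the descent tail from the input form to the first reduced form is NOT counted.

D = 41, ⌊√D⌋ = 6
descent: ρ → (5,-1,-2)
descent: ρ → (-2,5,2)  [lands on river]
river: ρ → (2,3,-4)
river: ρ → (-4,5,1)
river: ρ → (1,5,-4)
river: ρ → (-4,3,2)
river: ρ → (2,5,-2)
river: ρ → (-2,3,4)
river: ρ → (4,5,-1)
river: ρ → (-1,5,4)
river: ρ → (4,3,-2)
ρ-cycle length = 10 (tail of 2 descent steps not counted)

10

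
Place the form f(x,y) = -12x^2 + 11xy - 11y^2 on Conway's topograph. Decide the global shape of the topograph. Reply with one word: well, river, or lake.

D = b²−4ac = 11² − 4·(-12)·(-11) = -407
D < 0 ⇒ definite ⇒ every region one sign ⇒ single well

well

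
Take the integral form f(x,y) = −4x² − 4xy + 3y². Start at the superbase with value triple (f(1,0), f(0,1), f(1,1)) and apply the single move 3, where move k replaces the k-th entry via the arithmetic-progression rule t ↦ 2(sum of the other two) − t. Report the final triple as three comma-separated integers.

start (-4,3,-5) = (f(1,0),f(0,1),f(1,1))
replace slot 3: 2·((-4)+3) − (-5) = 3 → (-4,3,3)

-4,3,3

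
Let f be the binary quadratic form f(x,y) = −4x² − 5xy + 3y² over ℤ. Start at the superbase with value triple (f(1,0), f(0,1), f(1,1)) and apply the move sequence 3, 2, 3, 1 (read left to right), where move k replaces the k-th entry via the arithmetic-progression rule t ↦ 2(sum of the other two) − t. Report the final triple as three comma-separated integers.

start (-4,3,-6) = (f(1,0),f(0,1),f(1,1))
replace slot 3: 2·((-4)+3) − (-6) = 4 → (-4,3,4)
replace slot 2: 2·((-4)+4) − 3 = -3 → (-4,-3,4)
replace slot 3: 2·((-4)+(-3)) − 4 = -18 → (-4,-3,-18)
replace slot 1: 2·((-3)+(-18)) − (-4) = -38 → (-38,-3,-18)

-38,-3,-18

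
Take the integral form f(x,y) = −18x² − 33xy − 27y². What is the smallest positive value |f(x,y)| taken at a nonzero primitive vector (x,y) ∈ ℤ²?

translate: b→-3 (≡33 mod 36), so (18,33,27)→(18,-3,12)
flip: (18,-3,12)→(12,3,18)
reduced (well bottom): (12,3,18) with a≤c, −a<b≤a
well minimum |f| = |-12| = 12 (negative-definite)

12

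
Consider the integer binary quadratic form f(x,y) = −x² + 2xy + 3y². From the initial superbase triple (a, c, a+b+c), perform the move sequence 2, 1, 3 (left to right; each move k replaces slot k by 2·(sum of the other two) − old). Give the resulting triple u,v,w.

start (-1,3,4) = (f(1,0),f(0,1),f(1,1))
replace slot 2: 2·((-1)+4) − 3 = 3 → (-1,3,4)
replace slot 1: 2·(3+4) − (-1) = 15 → (15,3,4)
replace slot 3: 2·(15+3) − 4 = 32 → (15,3,32)

15,3,32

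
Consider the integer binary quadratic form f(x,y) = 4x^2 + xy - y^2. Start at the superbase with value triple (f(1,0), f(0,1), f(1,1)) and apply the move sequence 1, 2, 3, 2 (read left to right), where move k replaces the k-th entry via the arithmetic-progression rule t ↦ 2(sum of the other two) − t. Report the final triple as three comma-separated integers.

start (4,-1,4) = (f(1,0),f(0,1),f(1,1))
replace slot 1: 2·((-1)+4) − 4 = 2 → (2,-1,4)
replace slot 2: 2·(2+4) − (-1) = 13 → (2,13,4)
replace slot 3: 2·(2+13) − 4 = 26 → (2,13,26)
replace slot 2: 2·(2+26) − 13 = 43 → (2,43,26)

2,43,26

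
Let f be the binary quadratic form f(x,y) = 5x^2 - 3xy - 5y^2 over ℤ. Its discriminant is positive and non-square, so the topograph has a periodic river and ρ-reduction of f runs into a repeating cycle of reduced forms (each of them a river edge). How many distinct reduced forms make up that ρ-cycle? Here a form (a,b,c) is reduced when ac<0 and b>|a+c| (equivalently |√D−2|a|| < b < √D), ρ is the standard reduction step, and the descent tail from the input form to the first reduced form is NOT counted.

D = 109, ⌊√D⌋ = 10
descent: ρ → (-5,3,5)  [lands on river]
river: ρ → (5,7,-3)
river: ρ → (-3,5,7)
river: ρ → (7,9,-1)
river: ρ → (-1,9,7)
river: ρ → (7,5,-3)
river: ρ → (-3,7,5)
river: ρ → (5,3,-5)
river: ρ → (-5,7,3)
river: ρ → (3,5,-7)
river: ρ → (-7,9,1)
river: ρ → (1,9,-7)
river: ρ → (-7,5,3)
river: ρ → (3,7,-5)
ρ-cycle length = 14 (tail of 1 descent step not counted)

14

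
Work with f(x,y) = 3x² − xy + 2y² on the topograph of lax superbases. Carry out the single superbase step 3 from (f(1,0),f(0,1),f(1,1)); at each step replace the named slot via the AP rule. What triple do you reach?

start (3,2,4) = (f(1,0),f(0,1),f(1,1))
replace slot 3: 2·(3+2) − 4 = 6 → (3,2,6)

3,2,6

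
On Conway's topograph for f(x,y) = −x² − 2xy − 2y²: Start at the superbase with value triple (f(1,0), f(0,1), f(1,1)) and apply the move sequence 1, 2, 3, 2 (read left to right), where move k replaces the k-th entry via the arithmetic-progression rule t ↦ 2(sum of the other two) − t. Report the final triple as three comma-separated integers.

start (-1,-2,-5) = (f(1,0),f(0,1),f(1,1))
replace slot 1: 2·((-2)+(-5)) − (-1) = -13 → (-13,-2,-5)
replace slot 2: 2·((-13)+(-5)) − (-2) = -34 → (-13,-34,-5)
replace slot 3: 2·((-13)+(-34)) − (-5) = -89 → (-13,-34,-89)
replace slot 2: 2·((-13)+(-89)) − (-34) = -170 → (-13,-170,-89)

-13,-170,-89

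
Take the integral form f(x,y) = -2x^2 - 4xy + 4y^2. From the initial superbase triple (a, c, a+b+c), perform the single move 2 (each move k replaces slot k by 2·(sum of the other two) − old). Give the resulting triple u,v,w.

start (-2,4,-2) = (f(1,0),f(0,1),f(1,1))
replace slot 2: 2·((-2)+(-2)) − 4 = -12 → (-2,-12,-2)

-2,-12,-2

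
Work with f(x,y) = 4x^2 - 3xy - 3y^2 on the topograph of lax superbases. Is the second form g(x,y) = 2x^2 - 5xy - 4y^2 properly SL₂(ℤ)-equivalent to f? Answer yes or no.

D₁ = 57, D₂ = 57
river cycle of f (length 6): (-3, 3, 4), (4, 5, -2), (-2, 7, 1), (1, 7, -2), (-2, 5, 4), (4, 3, -3)
river cycle of g (length 6): (-4, 5, 2), (2, 7, -1), (-1, 7, 2), (2, 5, -4), (-4, 3, 3), (3, 3, -4)
cycles differ ⇒ inequivalent

no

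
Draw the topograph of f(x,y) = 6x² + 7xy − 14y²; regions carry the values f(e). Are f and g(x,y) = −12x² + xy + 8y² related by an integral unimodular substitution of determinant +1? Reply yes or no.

D₁ = 385, D₂ = 385
river cycle of f (length 12): (6, 19, -1), (-1, 19, 6), (6, 17, -4), (-4, 15, 10), (10, 5, -9), (-9, 13, 6), (6, 11, -11), (-11, 11, 6), (6, 13, -9), (-9, 5, 10), … (2 more)
river cycle of g (length 10): (8, 15, -5), (-5, 15, 8), (8, 17, -3), (-3, 19, 2), (2, 17, -12), (-12, 7, 7), (7, 7, -12), (-12, 17, 2), (2, 19, -3), (-3, 17, 8)
cycles differ ⇒ inequivalent

no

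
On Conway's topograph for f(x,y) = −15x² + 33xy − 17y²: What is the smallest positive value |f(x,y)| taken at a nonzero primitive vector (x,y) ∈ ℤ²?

descent: ρ → (-17,1,1)
descent: ρ → (1,7,-5)  [lands on river]
river: ρ → (-5,3,3)
river: ρ → (3,3,-5)
river: ρ → (-5,7,1)
closes: descent 2, river 4
min |a| on river = 1

1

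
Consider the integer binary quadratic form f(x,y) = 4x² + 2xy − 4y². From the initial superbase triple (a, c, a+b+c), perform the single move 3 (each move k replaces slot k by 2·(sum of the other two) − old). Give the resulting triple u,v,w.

start (4,-4,2) = (f(1,0),f(0,1),f(1,1))
replace slot 3: 2·(4+(-4)) − 2 = -2 → (4,-4,-2)

4,-4,-2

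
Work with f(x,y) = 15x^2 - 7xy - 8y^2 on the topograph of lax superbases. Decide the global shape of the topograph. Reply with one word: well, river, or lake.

D = b²−4ac = (-7)² − 4·15·(-8) = 529
D = 23² is a perfect square ⇒ form factors over ℤ ⇒ lakes

lake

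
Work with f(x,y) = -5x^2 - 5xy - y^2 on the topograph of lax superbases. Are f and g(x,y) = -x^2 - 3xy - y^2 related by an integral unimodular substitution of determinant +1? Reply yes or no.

D₁ = 5, D₂ = 5
river cycle of f (length 2): (-1, 1, 1), (1, 1, -1)
river cycle of g (length 2): (-1, 1, 1), (1, 1, -1)
cycles coincide ⇒ equivalent

yes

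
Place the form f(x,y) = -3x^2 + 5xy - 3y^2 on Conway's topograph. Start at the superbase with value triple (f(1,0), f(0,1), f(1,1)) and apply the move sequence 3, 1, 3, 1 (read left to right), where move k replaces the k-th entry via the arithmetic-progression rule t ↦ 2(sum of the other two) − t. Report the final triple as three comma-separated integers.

start (-3,-3,-1) = (f(1,0),f(0,1),f(1,1))
replace slot 3: 2·((-3)+(-3)) − (-1) = -11 → (-3,-3,-11)
replace slot 1: 2·((-3)+(-11)) − (-3) = -25 → (-25,-3,-11)
replace slot 3: 2·((-25)+(-3)) − (-11) = -45 → (-25,-3,-45)
replace slot 1: 2·((-3)+(-45)) − (-25) = -71 → (-71,-3,-45)

-71,-3,-45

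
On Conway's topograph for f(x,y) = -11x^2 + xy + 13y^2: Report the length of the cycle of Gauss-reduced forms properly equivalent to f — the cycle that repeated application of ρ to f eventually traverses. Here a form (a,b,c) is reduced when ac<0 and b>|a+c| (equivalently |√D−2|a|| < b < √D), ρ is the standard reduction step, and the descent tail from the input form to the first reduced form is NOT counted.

D = 573, ⌊√D⌋ = 23
descent: ρ → (13,-1,-11)
descent: ρ → (-11,23,1)  [lands on river]
river: ρ → (1,23,-11)
river: ρ → (-11,21,3)
river: ρ → (3,21,-11)
ρ-cycle length = 4 (tail of 2 descent steps not counted)

4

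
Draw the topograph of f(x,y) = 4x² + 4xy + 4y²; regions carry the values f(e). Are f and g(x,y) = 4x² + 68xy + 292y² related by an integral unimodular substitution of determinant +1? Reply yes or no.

D₁ = -48, D₂ = -48
f: reduced (well bottom): (4,4,4) with a≤c, −a<b≤a
g: translate: b→4 (≡68 mod 8), so (4,68,292)→(4,4,4)
g: reduced (well bottom): (4,4,4) with a≤c, −a<b≤a
reduced forms (4, 4, 4) vs (4, 4, 4) ⇒ equivalent

yes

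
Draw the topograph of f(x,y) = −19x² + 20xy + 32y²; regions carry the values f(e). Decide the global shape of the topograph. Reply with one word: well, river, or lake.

D = b²−4ac = 20² − 4·(-19)·32 = 2832
D > 0 non-square ⇒ indefinite ⇒ periodic river

river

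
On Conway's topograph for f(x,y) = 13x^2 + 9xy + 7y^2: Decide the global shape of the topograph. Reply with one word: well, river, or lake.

D = b²−4ac = 9² − 4·13·7 = -283
D < 0 ⇒ definite ⇒ every region one sign ⇒ single well

well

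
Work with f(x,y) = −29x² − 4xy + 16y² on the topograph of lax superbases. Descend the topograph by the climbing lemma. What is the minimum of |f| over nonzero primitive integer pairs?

descent: ρ → (16,36,-9)  [lands on river]
river: ρ → (-9,36,16)
river: ρ → (16,28,-17)
river: ρ → (-17,40,4)
river: ρ → (4,40,-17)
river: ρ → (-17,28,16)
closes: descent 1, river 6
min |a| on river = 4

4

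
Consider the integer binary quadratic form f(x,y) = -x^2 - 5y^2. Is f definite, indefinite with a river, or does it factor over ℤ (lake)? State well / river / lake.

D = b²−4ac = 0² − 4·(-1)·(-5) = -20
D < 0 ⇒ definite ⇒ every region one sign ⇒ single well

well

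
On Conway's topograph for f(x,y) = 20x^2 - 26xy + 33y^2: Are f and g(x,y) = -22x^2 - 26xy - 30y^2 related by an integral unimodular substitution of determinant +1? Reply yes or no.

D₁ = -1964, D₂ = -1964
f: translate: b→14 (≡-26 mod 40), so (20,-26,33)→(20,14,27)
f: reduced (well bottom): (20,14,27) with a≤c, −a<b≤a
g is negative-definite; reduce −g:
−g: translate: b→-18 (≡26 mod 44), so (22,26,30)→(22,-18,26)
−g: reduced (well bottom): (22,-18,26) with a≤c, −a<b≤a
flip sign back: reduced form of g is (-22,18,-26)
reduced forms (20, 14, 27) vs (-22, 18, -26) ⇒ inequivalent

no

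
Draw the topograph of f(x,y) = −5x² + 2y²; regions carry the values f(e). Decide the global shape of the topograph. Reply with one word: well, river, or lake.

D = b²−4ac = 0² − 4·(-5)·2 = 40
D > 0 non-square ⇒ indefinite ⇒ periodic river

river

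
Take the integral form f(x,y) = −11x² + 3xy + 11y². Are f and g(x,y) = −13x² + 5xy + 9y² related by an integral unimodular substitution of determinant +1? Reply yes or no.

D₁ = 493, D₂ = 493
river cycle of f (length 10): (11, 19, -3), (-3, 17, 17), (17, 17, -3), (-3, 19, 11), (11, 3, -11), (-11, 19, 3), (3, 17, -17), (-17, 17, 3), (3, 19, -11), (-11, 3, 11)
river cycle of g (length 10): (9, 13, -9), (-9, 5, 13), (13, 21, -1), (-1, 21, 13), (13, 5, -9), (-9, 13, 9), (9, 5, -13), (-13, 21, 1), (1, 21, -13), (-13, 5, 9)
cycles differ ⇒ inequivalent

no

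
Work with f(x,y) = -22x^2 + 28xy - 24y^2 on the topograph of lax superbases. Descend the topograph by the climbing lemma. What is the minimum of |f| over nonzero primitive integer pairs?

translate: b→16 (≡-28 mod 44), so (22,-28,24)→(22,16,18)
flip: (22,16,18)→(18,-16,22)
reduced (well bottom): (18,-16,22) with a≤c, −a<b≤a
well minimum |f| = |-18| = 18 (negative-definite)

18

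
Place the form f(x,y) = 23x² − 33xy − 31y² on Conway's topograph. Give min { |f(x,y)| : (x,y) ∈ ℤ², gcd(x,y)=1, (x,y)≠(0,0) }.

descent: ρ → (-31,33,23)  [lands on river]
river: ρ → (23,59,-5)
river: ρ → (-5,61,11)
river: ρ → (11,49,-35)
river: ρ → (-35,21,25)
river: ρ → (25,29,-31)
closes: descent 1, river 6
min |a| on river = 5

5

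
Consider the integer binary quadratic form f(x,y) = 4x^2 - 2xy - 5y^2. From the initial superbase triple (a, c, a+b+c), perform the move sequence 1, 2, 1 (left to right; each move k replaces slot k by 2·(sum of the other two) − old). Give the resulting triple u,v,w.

start (4,-5,-3) = (f(1,0),f(0,1),f(1,1))
replace slot 1: 2·((-5)+(-3)) − 4 = -20 → (-20,-5,-3)
replace slot 2: 2·((-20)+(-3)) − (-5) = -41 → (-20,-41,-3)
replace slot 1: 2·((-41)+(-3)) − (-20) = -68 → (-68,-41,-3)

-68,-41,-3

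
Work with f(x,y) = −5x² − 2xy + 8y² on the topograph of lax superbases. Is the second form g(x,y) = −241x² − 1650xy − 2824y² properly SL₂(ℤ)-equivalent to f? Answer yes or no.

D₁ = 164, D₂ = 164
river cycle of f (length 6): (-5, 8, 5), (5, 12, -1), (-1, 12, 5), (5, 8, -5), (-5, 12, 1), (1, 12, -5)
river cycle of g (length 6): (-5, 8, 5), (5, 12, -1), (-1, 12, 5), (5, 8, -5), (-5, 12, 1), (1, 12, -5)
cycles coincide ⇒ equivalent

yes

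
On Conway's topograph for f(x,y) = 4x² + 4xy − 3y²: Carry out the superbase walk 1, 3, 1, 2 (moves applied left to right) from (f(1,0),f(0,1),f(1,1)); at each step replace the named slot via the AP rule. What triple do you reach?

start (4,-3,5) = (f(1,0),f(0,1),f(1,1))
replace slot 1: 2·((-3)+5) − 4 = 0 → (0,-3,5)
replace slot 3: 2·(0+(-3)) − 5 = -11 → (0,-3,-11)
replace slot 1: 2·((-3)+(-11)) − 0 = -28 → (-28,-3,-11)
replace slot 2: 2·((-28)+(-11)) − (-3) = -75 → (-28,-75,-11)

-28,-75,-11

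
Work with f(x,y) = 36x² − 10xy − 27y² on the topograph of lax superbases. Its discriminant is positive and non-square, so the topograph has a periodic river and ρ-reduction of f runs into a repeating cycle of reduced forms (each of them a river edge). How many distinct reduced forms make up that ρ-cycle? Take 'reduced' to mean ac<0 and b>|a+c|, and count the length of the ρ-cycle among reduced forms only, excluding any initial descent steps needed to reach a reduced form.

D = 3988, ⌊√D⌋ = 63
descent: ρ → (-27,10,36)  [lands on river]
river: ρ → (36,62,-1)
river: ρ → (-1,62,36)
river: ρ → (36,10,-27)
river: ρ → (-27,44,19)
river: ρ → (19,32,-39)
river: ρ → (-39,46,12)
river: ρ → (12,50,-31)
river: ρ → (-31,12,31)
river: ρ → (31,50,-12)
river: ρ → (-12,46,39)
river: ρ → (39,32,-19)
river: ρ → (-19,44,27)
river: ρ → (27,10,-36)
river: ρ → (-36,62,1)
river: ρ → (1,62,-36)
river: ρ → (-36,10,27)
river: ρ → (27,44,-19)
river: ρ → (-19,32,39)
river: ρ → (39,46,-12)
river: ρ → (-12,50,31)
river: ρ → (31,12,-31)
river: ρ → (-31,50,12)
river: ρ → (12,46,-39)
river: ρ → (-39,32,19)
river: ρ → (19,44,-27)
ρ-cycle length = 26 (tail of 1 descent step not counted)

26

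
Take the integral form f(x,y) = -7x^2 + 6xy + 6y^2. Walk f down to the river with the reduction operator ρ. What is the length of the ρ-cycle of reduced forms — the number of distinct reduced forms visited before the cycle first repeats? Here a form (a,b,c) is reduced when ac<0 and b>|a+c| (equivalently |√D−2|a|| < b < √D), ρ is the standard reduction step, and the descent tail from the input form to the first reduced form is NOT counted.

D = 204, ⌊√D⌋ = 14
river: ρ → (6,6,-7)
river: ρ → (-7,8,5)
river: ρ → (5,12,-3)
river: ρ → (-3,12,5)
river: ρ → (5,8,-7)
river: ρ → (-7,6,6)
ρ-cycle length = 6 (tail of 0 descent steps not counted)

6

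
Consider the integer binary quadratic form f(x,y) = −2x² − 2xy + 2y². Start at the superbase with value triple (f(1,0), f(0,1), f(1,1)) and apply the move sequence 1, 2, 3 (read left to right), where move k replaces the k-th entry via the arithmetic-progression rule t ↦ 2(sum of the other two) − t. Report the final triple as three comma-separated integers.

start (-2,2,-2) = (f(1,0),f(0,1),f(1,1))
replace slot 1: 2·(2+(-2)) − (-2) = 2 → (2,2,-2)
replace slot 2: 2·(2+(-2)) − 2 = -2 → (2,-2,-2)
replace slot 3: 2·(2+(-2)) − (-2) = 2 → (2,-2,2)

2,-2,2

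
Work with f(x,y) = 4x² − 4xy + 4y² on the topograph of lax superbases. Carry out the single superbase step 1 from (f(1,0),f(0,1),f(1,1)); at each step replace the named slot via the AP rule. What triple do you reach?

start (4,4,4) = (f(1,0),f(0,1),f(1,1))
replace slot 1: 2·(4+4) − 4 = 12 → (12,4,4)

12,4,4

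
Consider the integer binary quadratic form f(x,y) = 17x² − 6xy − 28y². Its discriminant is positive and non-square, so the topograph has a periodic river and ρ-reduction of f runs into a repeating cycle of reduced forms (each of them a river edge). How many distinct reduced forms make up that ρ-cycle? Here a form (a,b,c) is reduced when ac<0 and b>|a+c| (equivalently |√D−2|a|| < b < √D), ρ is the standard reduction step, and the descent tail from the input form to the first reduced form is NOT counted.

D = 1940, ⌊√D⌋ = 44
descent: ρ → (-28,6,17)
descent: ρ → (17,28,-17)  [lands on river]
river: ρ → (-17,40,5)
river: ρ → (5,40,-17)
river: ρ → (-17,28,17)
river: ρ → (17,40,-5)
river: ρ → (-5,40,17)
ρ-cycle length = 6 (tail of 2 descent steps not counted)

6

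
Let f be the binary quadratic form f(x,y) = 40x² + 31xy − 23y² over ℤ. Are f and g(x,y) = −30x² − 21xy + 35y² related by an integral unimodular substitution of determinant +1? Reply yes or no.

D₁ = 4641, D₂ = 4641
river cycle of f (length 6): (-23, 61, 10), (10, 59, -29), (-29, 57, 12), (12, 63, -14), (-14, 49, 40), (40, 31, -23)
river cycle of g (length 8): (35, 21, -30), (-30, 39, 26), (26, 65, -4), (-4, 63, 42), (42, 21, -25), (-25, 29, 38), (38, 47, -16), (-16, 49, 35)
cycles differ ⇒ inequivalent

no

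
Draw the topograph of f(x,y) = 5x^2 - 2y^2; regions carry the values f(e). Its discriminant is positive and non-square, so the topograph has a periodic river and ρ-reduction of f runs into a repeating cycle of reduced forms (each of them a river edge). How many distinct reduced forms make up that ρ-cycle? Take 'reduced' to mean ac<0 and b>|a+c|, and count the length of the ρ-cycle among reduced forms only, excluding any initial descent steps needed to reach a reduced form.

D = 40, ⌊√D⌋ = 6
descent: ρ → (-2,4,3)  [lands on river]
river: ρ → (3,2,-3)
river: ρ → (-3,4,2)
river: ρ → (2,4,-3)
river: ρ → (-3,2,3)
river: ρ → (3,4,-2)
ρ-cycle length = 6 (tail of 1 descent step not counted)

6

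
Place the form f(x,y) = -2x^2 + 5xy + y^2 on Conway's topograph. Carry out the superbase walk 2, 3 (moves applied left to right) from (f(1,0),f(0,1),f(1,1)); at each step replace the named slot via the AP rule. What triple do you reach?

start (-2,1,4) = (f(1,0),f(0,1),f(1,1))
replace slot 2: 2·((-2)+4) − 1 = 3 → (-2,3,4)
replace slot 3: 2·((-2)+3) − 4 = -2 → (-2,3,-2)

-2,3,-2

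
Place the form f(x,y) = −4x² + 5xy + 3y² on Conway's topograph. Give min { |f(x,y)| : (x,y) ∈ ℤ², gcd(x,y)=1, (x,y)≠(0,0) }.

river: ρ → (3,7,-2)
river: ρ → (-2,5,6)
river: ρ → (6,7,-1)
river: ρ → (-1,7,6)
river: ρ → (6,5,-2)
river: ρ → (-2,7,3)
river: ρ → (3,5,-4)
river: ρ → (-4,3,4)
river: ρ → (4,5,-3)
river: ρ → (-3,7,2)
river: ρ → (2,5,-6)
river: ρ → (-6,7,1)
river: ρ → (1,7,-6)
river: ρ → (-6,5,2)
river: ρ → (2,7,-3)
river: ρ → (-3,5,4)
river: ρ → (4,3,-4)
river: ρ → (-4,5,3)
closes: descent 0, river 18
min |a| on river = 1

1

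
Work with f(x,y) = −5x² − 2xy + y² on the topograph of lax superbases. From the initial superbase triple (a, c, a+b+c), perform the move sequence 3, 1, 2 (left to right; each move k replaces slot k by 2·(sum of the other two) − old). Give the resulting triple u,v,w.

start (-5,1,-6) = (f(1,0),f(0,1),f(1,1))
replace slot 3: 2·((-5)+1) − (-6) = -2 → (-5,1,-2)
replace slot 1: 2·(1+(-2)) − (-5) = 3 → (3,1,-2)
replace slot 2: 2·(3+(-2)) − 1 = 1 → (3,1,-2)

3,1,-2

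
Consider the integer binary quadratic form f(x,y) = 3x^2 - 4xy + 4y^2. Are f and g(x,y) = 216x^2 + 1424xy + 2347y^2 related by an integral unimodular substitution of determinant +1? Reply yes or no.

D₁ = -32, D₂ = -32
f: translate: b→2 (≡-4 mod 6), so (3,-4,4)→(3,2,3)
f: reduced (well bottom): (3,2,3) with a≤c, −a<b≤a
g: translate: b→128 (≡1424 mod 432), so (216,1424,2347)→(216,128,19)
g: flip: (216,128,19)→(19,-128,216)
g: translate: b→-14 (≡-128 mod 38), so (19,-128,216)→(19,-14,3)
g: flip: (19,-14,3)→(3,14,19)
g: translate: b→2 (≡14 mod 6), so (3,14,19)→(3,2,3)
g: reduced (well bottom): (3,2,3) with a≤c, −a<b≤a
reduced forms (3, 2, 3) vs (3, 2, 3) ⇒ equivalent

yes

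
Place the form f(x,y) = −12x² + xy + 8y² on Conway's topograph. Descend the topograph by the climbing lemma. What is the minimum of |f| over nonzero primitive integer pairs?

descent: ρ → (8,15,-5)  [lands on river]
river: ρ → (-5,15,8)
river: ρ → (8,17,-3)
river: ρ → (-3,19,2)
river: ρ → (2,17,-12)
river: ρ → (-12,7,7)
river: ρ → (7,7,-12)
river: ρ → (-12,17,2)
river: ρ → (2,19,-3)
river: ρ → (-3,17,8)
closes: descent 1, river 10
min |a| on river = 2

2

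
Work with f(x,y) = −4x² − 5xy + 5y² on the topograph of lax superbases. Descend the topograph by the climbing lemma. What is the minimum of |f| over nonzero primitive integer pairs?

descent: ρ → (5,5,-4)  [lands on river]
river: ρ → (-4,3,6)
river: ρ → (6,9,-1)
river: ρ → (-1,9,6)
river: ρ → (6,3,-4)
river: ρ → (-4,5,5)
closes: descent 1, river 6
min |a| on river = 1

1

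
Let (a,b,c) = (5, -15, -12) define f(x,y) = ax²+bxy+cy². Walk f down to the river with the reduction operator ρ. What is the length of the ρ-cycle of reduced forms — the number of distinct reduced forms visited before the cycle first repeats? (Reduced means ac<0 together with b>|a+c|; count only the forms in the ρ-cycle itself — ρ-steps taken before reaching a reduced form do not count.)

D = 465, ⌊√D⌋ = 21
descent: ρ → (-12,15,5)  [lands on river]
river: ρ → (5,15,-12)
river: ρ → (-12,9,8)
river: ρ → (8,7,-13)
river: ρ → (-13,19,2)
river: ρ → (2,21,-3)
river: ρ → (-3,21,2)
river: ρ → (2,19,-13)
river: ρ → (-13,7,8)
river: ρ → (8,9,-12)
ρ-cycle length = 10 (tail of 1 descent step not counted)

10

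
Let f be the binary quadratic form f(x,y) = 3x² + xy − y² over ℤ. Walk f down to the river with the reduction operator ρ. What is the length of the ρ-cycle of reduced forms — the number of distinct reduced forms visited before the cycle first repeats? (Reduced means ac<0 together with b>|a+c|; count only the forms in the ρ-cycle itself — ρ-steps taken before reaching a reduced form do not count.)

D = 13, ⌊√D⌋ = 3
descent: ρ → (-1,3,1)  [lands on river]
river: ρ → (1,3,-1)
ρ-cycle length = 2 (tail of 1 descent step not counted)

2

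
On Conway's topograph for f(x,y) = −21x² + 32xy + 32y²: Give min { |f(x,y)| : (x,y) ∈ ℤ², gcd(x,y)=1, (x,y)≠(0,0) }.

river: ρ → (32,32,-21)
river: ρ → (-21,52,12)
river: ρ → (12,44,-37)
river: ρ → (-37,30,19)
river: ρ → (19,46,-21)
river: ρ → (-21,38,27)
river: ρ → (27,16,-32)
river: ρ → (-32,48,11)
river: ρ → (11,40,-48)
river: ρ → (-48,56,3)
river: ρ → (3,58,-29)
river: ρ → (-29,58,3)
river: ρ → (3,56,-48)
river: ρ → (-48,40,11)
river: ρ → (11,48,-32)
river: ρ → (-32,16,27)
river: ρ → (27,38,-21)
river: ρ → (-21,46,19)
river: ρ → (19,30,-37)
river: ρ → (-37,44,12)
river: ρ → (12,52,-21)
river: ρ → (-21,32,32)
closes: descent 0, river 22
min |a| on river = 3

3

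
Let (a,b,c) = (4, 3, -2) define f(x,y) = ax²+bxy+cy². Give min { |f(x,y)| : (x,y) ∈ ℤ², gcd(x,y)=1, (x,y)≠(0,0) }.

river: ρ → (-2,5,2)
river: ρ → (2,3,-4)
river: ρ → (-4,5,1)
river: ρ → (1,5,-4)
river: ρ → (-4,3,2)
river: ρ → (2,5,-2)
river: ρ → (-2,3,4)
river: ρ → (4,5,-1)
river: ρ → (-1,5,4)
river: ρ → (4,3,-2)
closes: descent 0, river 10
min |a| on river = 1

1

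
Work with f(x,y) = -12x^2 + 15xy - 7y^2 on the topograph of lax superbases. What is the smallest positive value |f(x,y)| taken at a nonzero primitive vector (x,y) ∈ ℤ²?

translate: b→9 (≡-15 mod 24), so (12,-15,7)→(12,9,4)
flip: (12,9,4)→(4,-9,12)
translate: b→-1 (≡-9 mod 8), so (4,-9,12)→(4,-1,7)
reduced (well bottom): (4,-1,7) with a≤c, −a<b≤a
well minimum |f| = |-4| = 4 (negative-definite)

4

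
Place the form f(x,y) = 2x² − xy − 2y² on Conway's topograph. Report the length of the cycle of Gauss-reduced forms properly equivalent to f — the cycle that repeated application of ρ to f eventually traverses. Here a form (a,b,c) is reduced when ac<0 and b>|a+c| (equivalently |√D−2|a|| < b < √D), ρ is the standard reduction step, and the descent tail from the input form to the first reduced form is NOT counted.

D = 17, ⌊√D⌋ = 4
descent: ρ → (-2,1,2)  [lands on river]
river: ρ → (2,3,-1)
river: ρ → (-1,3,2)
river: ρ → (2,1,-2)
river: ρ → (-2,3,1)
river: ρ → (1,3,-2)
ρ-cycle length = 6 (tail of 1 descent step not counted)

6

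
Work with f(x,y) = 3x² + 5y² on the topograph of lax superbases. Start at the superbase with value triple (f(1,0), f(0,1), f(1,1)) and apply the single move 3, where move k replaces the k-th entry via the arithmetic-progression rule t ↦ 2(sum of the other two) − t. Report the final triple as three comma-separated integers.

start (3,5,8) = (f(1,0),f(0,1),f(1,1))
replace slot 3: 2·(3+5) − 8 = 8 → (3,5,8)

3,5,8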